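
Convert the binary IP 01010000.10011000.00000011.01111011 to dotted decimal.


01010000 = 80
10011000 = 152
00000011 = 3
01111011 = 123
IP: 80.152.3.123


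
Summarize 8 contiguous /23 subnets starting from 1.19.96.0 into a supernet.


Original prefix: /23
Number of subnets: 8 = 2^3
New prefix = 23 - 3 = 20
Supernet: 1.19.96.0/20


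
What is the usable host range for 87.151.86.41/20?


Network: 87.151.80.0
Broadcast: 87.151.95.255
First usable = network + 1
Last usable = broadcast - 1
Range: 87.151.80.1 to 87.151.95.254


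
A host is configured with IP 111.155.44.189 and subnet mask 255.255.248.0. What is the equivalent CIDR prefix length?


Binary: 11111111.11111111.11111000.00000000
Count leading 1s
Prefix: /21


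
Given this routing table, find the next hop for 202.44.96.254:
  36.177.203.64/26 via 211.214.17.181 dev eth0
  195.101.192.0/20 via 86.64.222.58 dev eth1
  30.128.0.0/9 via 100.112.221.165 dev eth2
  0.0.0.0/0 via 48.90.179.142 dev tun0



Longest prefix match for 202.44.96.254:
  /26 36.177.203.64: no
  /20 195.101.192.0: no
  /9 30.128.0.0: no
  /0 0.0.0.0: MATCH
Selected: next-hop 48.90.179.142 via tun0 (matched /0)


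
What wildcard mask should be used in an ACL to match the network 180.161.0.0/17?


Subnet mask: 255.255.128.0
Wildcard = 255.255.255.255 - subnet mask
255 - 255 = 0
255 - 255 = 0
255 - 128 = 127
255 - 0 = 255
Wildcard: 0.0.127.255


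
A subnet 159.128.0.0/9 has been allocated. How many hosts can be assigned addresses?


Host bits = 32 - 9 = 23
Total addresses = 2^23 = 8388608
Usable = total - 2 (network and broadcast)
Usable hosts: 8388606


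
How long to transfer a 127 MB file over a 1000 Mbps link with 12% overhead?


Effective throughput = 1000 * (1 - 12/100) = 880 Mbps
File size in Mb = 127 * 8 = 1016 Mb
Time = 1016 / 880
Time = 1.1545 seconds


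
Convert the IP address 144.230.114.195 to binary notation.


144 = 10010000
230 = 11100110
114 = 01110010
195 = 11000011
Binary: 10010000.11100110.01110010.11000011


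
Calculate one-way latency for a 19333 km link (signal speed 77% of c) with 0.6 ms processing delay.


Speed = 0.77 * 3e5 km/s = 231000 km/s
Propagation delay = 19333 / 231000 = 0.0837 s = 83.6926 ms
Processing delay = 0.6 ms
Total one-way latency = 84.2926 ms


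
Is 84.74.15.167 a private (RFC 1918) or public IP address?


RFC 1918 private ranges:
  10.0.0.0/8 (10.0.0.0 - 10.255.255.255)
  172.16.0.0/12 (172.16.0.0 - 172.31.255.255)
  192.168.0.0/16 (192.168.0.0 - 192.168.255.255)
Public (not in any RFC 1918 range)


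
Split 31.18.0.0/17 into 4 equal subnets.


New prefix = 17 + 2 = 19
Each subnet has 8192 addresses
  31.18.0.0/19
  31.18.32.0/19
  31.18.64.0/19
  31.18.96.0/19
Subnets: 31.18.0.0/19, 31.18.32.0/19, 31.18.64.0/19, 31.18.96.0/19


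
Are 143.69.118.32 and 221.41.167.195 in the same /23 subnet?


Mask: 255.255.254.0
143.69.118.32 AND mask = 143.69.118.0
221.41.167.195 AND mask = 221.41.166.0
No, different subnets (143.69.118.0 vs 221.41.166.0)


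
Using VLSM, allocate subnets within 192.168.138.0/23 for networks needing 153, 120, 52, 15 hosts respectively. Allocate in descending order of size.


153 hosts -> /24 (254 usable): 192.168.138.0/24
120 hosts -> /25 (126 usable): 192.168.139.0/25
52 hosts -> /26 (62 usable): 192.168.139.128/26
15 hosts -> /27 (30 usable): 192.168.139.192/27
Allocation: 192.168.138.0/24 (153 hosts, 254 usable); 192.168.139.0/25 (120 hosts, 126 usable); 192.168.139.128/26 (52 hosts, 62 usable); 192.168.139.192/27 (15 hosts, 30 usable)


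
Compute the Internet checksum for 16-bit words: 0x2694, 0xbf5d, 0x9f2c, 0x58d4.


Sum all words (with carry folding):
+ 0x2694 = 0x2694
+ 0xbf5d = 0xe5f1
+ 0x9f2c = 0x851e
+ 0x58d4 = 0xddf2
One's complement: ~0xddf2
Checksum = 0x220d


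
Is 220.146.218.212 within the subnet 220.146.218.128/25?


Subnet network: 220.146.218.128
Test IP AND mask: 220.146.218.128
Yes, 220.146.218.212 is in 220.146.218.128/25


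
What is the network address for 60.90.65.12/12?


IP:   00111100.01011010.01000001.00001100
Mask: 11111111.11110000.00000000.00000000
AND operation:
Net:  00111100.01010000.00000000.00000000
Network: 60.80.0.0/12


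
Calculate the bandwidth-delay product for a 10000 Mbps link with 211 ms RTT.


BDP = bandwidth * RTT
= 10000 Mbps * 211 ms
= 10000 * 1e6 * 211 / 1000 bits
= 2110000000 bits
= 263750000 bytes
= 257568.3594 KB
BDP = 2110000000 bits (263750000 bytes)


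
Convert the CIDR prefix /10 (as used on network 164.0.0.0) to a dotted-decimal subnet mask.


/10 means 10 network bits, 22 host bits
Binary: 11111111110000000000000000000000
Mask: 255.192.0.0


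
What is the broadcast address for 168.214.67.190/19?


Network: 168.214.64.0/19
Host bits = 13
Set all host bits to 1:
Broadcast: 168.214.95.255


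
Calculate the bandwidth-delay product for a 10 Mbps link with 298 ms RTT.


BDP = bandwidth * RTT
= 10 Mbps * 298 ms
= 10 * 1e6 * 298 / 1000 bits
= 2980000 bits
= 372500 bytes
= 363.7695 KB
BDP = 2980000 bits (372500 bytes)


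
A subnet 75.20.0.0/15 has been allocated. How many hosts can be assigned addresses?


Host bits = 32 - 15 = 17
Total addresses = 2^17 = 131072
Usable = total - 2 (network and broadcast)
Usable hosts: 131070


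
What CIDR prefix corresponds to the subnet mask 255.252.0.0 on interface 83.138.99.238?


Binary: 11111111.11111100.00000000.00000000
Count leading 1s
Prefix: /14


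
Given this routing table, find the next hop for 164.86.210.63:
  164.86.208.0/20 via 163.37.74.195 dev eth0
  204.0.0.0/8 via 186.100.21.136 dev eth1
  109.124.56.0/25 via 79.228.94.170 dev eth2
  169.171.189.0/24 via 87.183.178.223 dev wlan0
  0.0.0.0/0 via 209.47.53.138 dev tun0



Longest prefix match for 164.86.210.63:
  /20 164.86.208.0: MATCH
  /8 204.0.0.0: no
  /25 109.124.56.0: no
  /24 169.171.189.0: no
  /0 0.0.0.0: MATCH
Selected: next-hop 163.37.74.195 via eth0 (matched /20)


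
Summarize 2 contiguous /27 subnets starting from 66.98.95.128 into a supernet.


Original prefix: /27
Number of subnets: 2 = 2^1
New prefix = 27 - 1 = 26
Supernet: 66.98.95.128/26


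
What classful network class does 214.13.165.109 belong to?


First octet: 214
Binary: 11010110
110xxxxx -> Class C (192-223)
Class C, default mask 255.255.255.0 (/24)


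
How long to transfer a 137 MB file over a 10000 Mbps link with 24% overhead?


Effective throughput = 10000 * (1 - 24/100) = 7600 Mbps
File size in Mb = 137 * 8 = 1096 Mb
Time = 1096 / 7600
Time = 0.1442 seconds


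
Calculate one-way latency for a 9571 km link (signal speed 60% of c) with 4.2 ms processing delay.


Speed = 0.6 * 3e5 km/s = 180000 km/s
Propagation delay = 9571 / 180000 = 0.0532 s = 53.1722 ms
Processing delay = 4.2 ms
Total one-way latency = 57.3722 ms


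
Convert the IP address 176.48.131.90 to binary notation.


176 = 10110000
48 = 00110000
131 = 10000011
90 = 01011010
Binary: 10110000.00110000.10000011.01011010


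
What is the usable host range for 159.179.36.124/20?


Network: 159.179.32.0
Broadcast: 159.179.47.255
First usable = network + 1
Last usable = broadcast - 1
Range: 159.179.32.1 to 159.179.47.254


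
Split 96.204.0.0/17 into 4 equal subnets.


New prefix = 17 + 2 = 19
Each subnet has 8192 addresses
  96.204.0.0/19
  96.204.32.0/19
  96.204.64.0/19
  96.204.96.0/19
Subnets: 96.204.0.0/19, 96.204.32.0/19, 96.204.64.0/19, 96.204.96.0/19


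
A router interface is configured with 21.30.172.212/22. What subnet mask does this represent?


/22 means 22 network bits, 10 host bits
Binary: 11111111111111111111110000000000
Mask: 255.255.252.0


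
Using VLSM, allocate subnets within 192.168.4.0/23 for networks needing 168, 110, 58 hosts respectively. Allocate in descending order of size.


168 hosts -> /24 (254 usable): 192.168.4.0/24
110 hosts -> /25 (126 usable): 192.168.5.0/25
58 hosts -> /26 (62 usable): 192.168.5.128/26
Allocation: 192.168.4.0/24 (168 hosts, 254 usable); 192.168.5.0/25 (110 hosts, 126 usable); 192.168.5.128/26 (58 hosts, 62 usable)


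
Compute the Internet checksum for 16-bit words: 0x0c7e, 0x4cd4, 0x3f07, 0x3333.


Sum all words (with carry folding):
+ 0x0c7e = 0x0c7e
+ 0x4cd4 = 0x5952
+ 0x3f07 = 0x9859
+ 0x3333 = 0xcb8c
One's complement: ~0xcb8c
Checksum = 0x3473


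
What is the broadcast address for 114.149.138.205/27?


Network: 114.149.138.192/27
Host bits = 5
Set all host bits to 1:
Broadcast: 114.149.138.223


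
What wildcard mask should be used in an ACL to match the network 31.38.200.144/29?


Subnet mask: 255.255.255.248
Wildcard = 255.255.255.255 - subnet mask
255 - 255 = 0
255 - 255 = 0
255 - 255 = 0
255 - 248 = 7
Wildcard: 0.0.0.7


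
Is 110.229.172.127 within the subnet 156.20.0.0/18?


Subnet network: 156.20.0.0
Test IP AND mask: 110.229.128.0
No, 110.229.172.127 is not in 156.20.0.0/18


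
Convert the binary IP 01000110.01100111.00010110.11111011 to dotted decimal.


01000110 = 70
01100111 = 103
00010110 = 22
11111011 = 251
IP: 70.103.22.251


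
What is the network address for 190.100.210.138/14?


IP:   10111110.01100100.11010010.10001010
Mask: 11111111.11111100.00000000.00000000
AND operation:
Net:  10111110.01100100.00000000.00000000
Network: 190.100.0.0/14


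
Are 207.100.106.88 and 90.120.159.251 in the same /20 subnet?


Mask: 255.255.240.0
207.100.106.88 AND mask = 207.100.96.0
90.120.159.251 AND mask = 90.120.144.0
No, different subnets (207.100.96.0 vs 90.120.144.0)


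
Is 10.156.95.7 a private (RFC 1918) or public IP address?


RFC 1918 private ranges:
  10.0.0.0/8 (10.0.0.0 - 10.255.255.255)
  172.16.0.0/12 (172.16.0.0 - 172.31.255.255)
  192.168.0.0/16 (192.168.0.0 - 192.168.255.255)
Private (in 10.0.0.0/8)


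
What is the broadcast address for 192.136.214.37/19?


Network: 192.136.192.0/19
Host bits = 13
Set all host bits to 1:
Broadcast: 192.136.223.255


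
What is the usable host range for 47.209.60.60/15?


Network: 47.208.0.0
Broadcast: 47.209.255.255
First usable = network + 1
Last usable = broadcast - 1
Range: 47.208.0.1 to 47.209.255.254


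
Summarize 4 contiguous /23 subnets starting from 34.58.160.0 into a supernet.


Original prefix: /23
Number of subnets: 4 = 2^2
New prefix = 23 - 2 = 21
Supernet: 34.58.160.0/21


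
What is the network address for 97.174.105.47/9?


IP:   01100001.10101110.01101001.00101111
Mask: 11111111.10000000.00000000.00000000
AND operation:
Net:  01100001.10000000.00000000.00000000
Network: 97.128.0.0/9


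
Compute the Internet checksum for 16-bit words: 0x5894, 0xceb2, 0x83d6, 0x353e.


Sum all words (with carry folding):
+ 0x5894 = 0x5894
+ 0xceb2 = 0x2747
+ 0x83d6 = 0xab1d
+ 0x353e = 0xe05b
One's complement: ~0xe05b
Checksum = 0x1fa4


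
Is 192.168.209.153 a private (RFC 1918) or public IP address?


RFC 1918 private ranges:
  10.0.0.0/8 (10.0.0.0 - 10.255.255.255)
  172.16.0.0/12 (172.16.0.0 - 172.31.255.255)
  192.168.0.0/16 (192.168.0.0 - 192.168.255.255)
Private (in 192.168.0.0/16)


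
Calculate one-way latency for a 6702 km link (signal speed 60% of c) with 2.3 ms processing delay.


Speed = 0.6 * 3e5 km/s = 180000 km/s
Propagation delay = 6702 / 180000 = 0.0372 s = 37.2333 ms
Processing delay = 2.3 ms
Total one-way latency = 39.5333 ms


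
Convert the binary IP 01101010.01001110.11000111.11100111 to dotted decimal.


01101010 = 106
01001110 = 78
11000111 = 199
11100111 = 231
IP: 106.78.199.231


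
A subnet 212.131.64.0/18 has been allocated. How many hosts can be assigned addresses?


Host bits = 32 - 18 = 14
Total addresses = 2^14 = 16384
Usable = total - 2 (network and broadcast)
Usable hosts: 16382


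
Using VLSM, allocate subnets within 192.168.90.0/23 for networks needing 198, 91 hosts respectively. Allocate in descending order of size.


198 hosts -> /24 (254 usable): 192.168.90.0/24
91 hosts -> /25 (126 usable): 192.168.91.0/25
Allocation: 192.168.90.0/24 (198 hosts, 254 usable); 192.168.91.0/25 (91 hosts, 126 usable)


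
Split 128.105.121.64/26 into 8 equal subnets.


New prefix = 26 + 3 = 29
Each subnet has 8 addresses
  128.105.121.64/29
  128.105.121.72/29
  128.105.121.80/29
  128.105.121.88/29
  128.105.121.96/29
  128.105.121.104/29
  128.105.121.112/29
  128.105.121.120/29
Subnets: 128.105.121.64/29, 128.105.121.72/29, 128.105.121.80/29, 128.105.121.88/29, 128.105.121.96/29, 128.105.121.104/29, 128.105.121.112/29, 128.105.121.120/29


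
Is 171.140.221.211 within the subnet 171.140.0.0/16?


Subnet network: 171.140.0.0
Test IP AND mask: 171.140.0.0
Yes, 171.140.221.211 is in 171.140.0.0/16


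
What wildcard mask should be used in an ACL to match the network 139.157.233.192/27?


Subnet mask: 255.255.255.224
Wildcard = 255.255.255.255 - subnet mask
255 - 255 = 0
255 - 255 = 0
255 - 255 = 0
255 - 224 = 31
Wildcard: 0.0.0.31


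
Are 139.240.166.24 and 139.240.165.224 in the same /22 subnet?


Mask: 255.255.252.0
139.240.166.24 AND mask = 139.240.164.0
139.240.165.224 AND mask = 139.240.164.0
Yes, same subnet (139.240.164.0)


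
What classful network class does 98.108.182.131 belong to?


First octet: 98
Binary: 01100010
0xxxxxxx -> Class A (1-126)
Class A, default mask 255.0.0.0 (/8)


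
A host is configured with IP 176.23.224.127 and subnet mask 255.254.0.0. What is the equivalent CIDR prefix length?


Binary: 11111111.11111110.00000000.00000000
Count leading 1s
Prefix: /15


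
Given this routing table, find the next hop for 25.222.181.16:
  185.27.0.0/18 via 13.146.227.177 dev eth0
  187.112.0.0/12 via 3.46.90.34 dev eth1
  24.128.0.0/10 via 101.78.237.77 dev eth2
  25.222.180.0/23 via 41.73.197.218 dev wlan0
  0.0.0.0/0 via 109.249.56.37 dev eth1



Longest prefix match for 25.222.181.16:
  /18 185.27.0.0: no
  /12 187.112.0.0: no
  /10 24.128.0.0: no
  /23 25.222.180.0: MATCH
  /0 0.0.0.0: MATCH
Selected: next-hop 41.73.197.218 via wlan0 (matched /23)


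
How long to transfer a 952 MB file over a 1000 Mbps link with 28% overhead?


Effective throughput = 1000 * (1 - 28/100) = 720 Mbps
File size in Mb = 952 * 8 = 7616 Mb
Time = 7616 / 720
Time = 10.5778 seconds


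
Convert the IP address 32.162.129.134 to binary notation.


32 = 00100000
162 = 10100010
129 = 10000001
134 = 10000110
Binary: 00100000.10100010.10000001.10000110


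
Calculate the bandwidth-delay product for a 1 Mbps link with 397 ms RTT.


BDP = bandwidth * RTT
= 1 Mbps * 397 ms
= 1 * 1e6 * 397 / 1000 bits
= 397000 bits
= 49625 bytes
= 48.4619 KB
BDP = 397000 bits (49625 bytes)


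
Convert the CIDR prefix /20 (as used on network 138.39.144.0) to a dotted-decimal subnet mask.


/20 means 20 network bits, 12 host bits
Binary: 11111111111111111111000000000000
Mask: 255.255.240.0


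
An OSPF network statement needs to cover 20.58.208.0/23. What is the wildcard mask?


Subnet mask: 255.255.254.0
Wildcard = 255.255.255.255 - subnet mask
255 - 255 = 0
255 - 255 = 0
255 - 254 = 1
255 - 0 = 255
Wildcard: 0.0.1.255


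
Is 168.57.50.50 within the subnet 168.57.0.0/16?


Subnet network: 168.57.0.0
Test IP AND mask: 168.57.0.0
Yes, 168.57.50.50 is in 168.57.0.0/16


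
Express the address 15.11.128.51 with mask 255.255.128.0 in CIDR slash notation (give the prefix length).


Binary: 11111111.11111111.10000000.00000000
Count leading 1s
Prefix: /17


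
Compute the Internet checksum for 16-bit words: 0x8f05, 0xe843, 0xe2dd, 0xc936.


Sum all words (with carry folding):
+ 0x8f05 = 0x8f05
+ 0xe843 = 0x7749
+ 0xe2dd = 0x5a27
+ 0xc936 = 0x235e
One's complement: ~0x235e
Checksum = 0xdca1


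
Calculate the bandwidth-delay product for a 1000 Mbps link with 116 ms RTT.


BDP = bandwidth * RTT
= 1000 Mbps * 116 ms
= 1000 * 1e6 * 116 / 1000 bits
= 116000000 bits
= 14500000 bytes
= 14160.1562 KB
BDP = 116000000 bits (14500000 bytes)


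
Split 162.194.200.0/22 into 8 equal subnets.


New prefix = 22 + 3 = 25
Each subnet has 128 addresses
  162.194.200.0/25
  162.194.200.128/25
  162.194.201.0/25
  162.194.201.128/25
  162.194.202.0/25
  162.194.202.128/25
  162.194.203.0/25
  162.194.203.128/25
Subnets: 162.194.200.0/25, 162.194.200.128/25, 162.194.201.0/25, 162.194.201.128/25, 162.194.202.0/25, 162.194.202.128/25, 162.194.203.0/25, 162.194.203.128/25


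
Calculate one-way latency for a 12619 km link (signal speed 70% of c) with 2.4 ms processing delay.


Speed = 0.7 * 3e5 km/s = 210000 km/s
Propagation delay = 12619 / 210000 = 0.0601 s = 60.0905 ms
Processing delay = 2.4 ms
Total one-way latency = 62.4905 ms


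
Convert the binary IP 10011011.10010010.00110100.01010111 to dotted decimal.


10011011 = 155
10010010 = 146
00110100 = 52
01010111 = 87
IP: 155.146.52.87


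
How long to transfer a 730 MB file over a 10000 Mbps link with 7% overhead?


Effective throughput = 10000 * (1 - 7/100) = 9300 Mbps
File size in Mb = 730 * 8 = 5840 Mb
Time = 5840 / 9300
Time = 0.628 seconds


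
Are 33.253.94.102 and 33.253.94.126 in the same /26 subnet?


Mask: 255.255.255.192
33.253.94.102 AND mask = 33.253.94.64
33.253.94.126 AND mask = 33.253.94.64
Yes, same subnet (33.253.94.64)


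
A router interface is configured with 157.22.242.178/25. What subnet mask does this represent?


/25 means 25 network bits, 7 host bits
Binary: 11111111111111111111111110000000
Mask: 255.255.255.128


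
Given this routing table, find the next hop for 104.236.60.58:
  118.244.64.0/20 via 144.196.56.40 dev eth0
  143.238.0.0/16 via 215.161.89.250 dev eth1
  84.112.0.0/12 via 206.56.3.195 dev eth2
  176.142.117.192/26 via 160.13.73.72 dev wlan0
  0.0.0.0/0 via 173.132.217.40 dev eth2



Longest prefix match for 104.236.60.58:
  /20 118.244.64.0: no
  /16 143.238.0.0: no
  /12 84.112.0.0: no
  /26 176.142.117.192: no
  /0 0.0.0.0: MATCH
Selected: next-hop 173.132.217.40 via eth2 (matched /0)


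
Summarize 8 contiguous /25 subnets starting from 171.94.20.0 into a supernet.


Original prefix: /25
Number of subnets: 8 = 2^3
New prefix = 25 - 3 = 22
Supernet: 171.94.20.0/22


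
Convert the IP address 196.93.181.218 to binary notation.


196 = 11000100
93 = 01011101
181 = 10110101
218 = 11011010
Binary: 11000100.01011101.10110101.11011010


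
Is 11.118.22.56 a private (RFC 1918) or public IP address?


RFC 1918 private ranges:
  10.0.0.0/8 (10.0.0.0 - 10.255.255.255)
  172.16.0.0/12 (172.16.0.0 - 172.31.255.255)
  192.168.0.0/16 (192.168.0.0 - 192.168.255.255)
Public (not in any RFC 1918 range)


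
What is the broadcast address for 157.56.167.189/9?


Network: 157.0.0.0/9
Host bits = 23
Set all host bits to 1:
Broadcast: 157.127.255.255


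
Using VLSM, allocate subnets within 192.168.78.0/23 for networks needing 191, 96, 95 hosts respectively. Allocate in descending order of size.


191 hosts -> /24 (254 usable): 192.168.78.0/24
96 hosts -> /25 (126 usable): 192.168.79.0/25
95 hosts -> /25 (126 usable): 192.168.79.128/25
Allocation: 192.168.78.0/24 (191 hosts, 254 usable); 192.168.79.0/25 (96 hosts, 126 usable); 192.168.79.128/25 (95 hosts, 126 usable)


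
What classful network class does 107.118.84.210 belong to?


First octet: 107
Binary: 01101011
0xxxxxxx -> Class A (1-126)
Class A, default mask 255.0.0.0 (/8)


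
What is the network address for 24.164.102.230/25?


IP:   00011000.10100100.01100110.11100110
Mask: 11111111.11111111.11111111.10000000
AND operation:
Net:  00011000.10100100.01100110.10000000
Network: 24.164.102.128/25


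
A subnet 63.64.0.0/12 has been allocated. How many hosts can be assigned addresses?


Host bits = 32 - 12 = 20
Total addresses = 2^20 = 1048576
Usable = total - 2 (network and broadcast)
Usable hosts: 1048574


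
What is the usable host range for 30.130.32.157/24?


Network: 30.130.32.0
Broadcast: 30.130.32.255
First usable = network + 1
Last usable = broadcast - 1
Range: 30.130.32.1 to 30.130.32.254


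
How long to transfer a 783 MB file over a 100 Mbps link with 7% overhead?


Effective throughput = 100 * (1 - 7/100) = 93 Mbps
File size in Mb = 783 * 8 = 6264 Mb
Time = 6264 / 93
Time = 67.3548 seconds


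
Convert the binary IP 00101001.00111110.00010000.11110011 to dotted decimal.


00101001 = 41
00111110 = 62
00010000 = 16
11110011 = 243
IP: 41.62.16.243


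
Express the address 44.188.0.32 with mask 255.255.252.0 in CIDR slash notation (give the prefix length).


Binary: 11111111.11111111.11111100.00000000
Count leading 1s
Prefix: /22


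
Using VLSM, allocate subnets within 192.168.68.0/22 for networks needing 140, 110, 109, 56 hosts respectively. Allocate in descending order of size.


140 hosts -> /24 (254 usable): 192.168.68.0/24
110 hosts -> /25 (126 usable): 192.168.69.0/25
109 hosts -> /25 (126 usable): 192.168.69.128/25
56 hosts -> /26 (62 usable): 192.168.70.0/26
Allocation: 192.168.68.0/24 (140 hosts, 254 usable); 192.168.69.0/25 (110 hosts, 126 usable); 192.168.69.128/25 (109 hosts, 126 usable); 192.168.70.0/26 (56 hosts, 62 usable)


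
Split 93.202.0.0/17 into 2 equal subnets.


New prefix = 17 + 1 = 18
Each subnet has 16384 addresses
  93.202.0.0/18
  93.202.64.0/18
Subnets: 93.202.0.0/18, 93.202.64.0/18


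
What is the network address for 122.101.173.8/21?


IP:   01111010.01100101.10101101.00001000
Mask: 11111111.11111111.11111000.00000000
AND operation:
Net:  01111010.01100101.10101000.00000000
Network: 122.101.168.0/21


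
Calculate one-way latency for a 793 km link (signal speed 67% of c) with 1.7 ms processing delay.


Speed = 0.67 * 3e5 km/s = 201000 km/s
Propagation delay = 793 / 201000 = 0.0039 s = 3.9453 ms
Processing delay = 1.7 ms
Total one-way latency = 5.6453 ms


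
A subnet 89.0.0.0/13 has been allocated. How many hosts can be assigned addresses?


Host bits = 32 - 13 = 19
Total addresses = 2^19 = 524288
Usable = total - 2 (network and broadcast)
Usable hosts: 524286


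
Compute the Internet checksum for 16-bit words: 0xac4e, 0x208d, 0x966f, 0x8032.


Sum all words (with carry folding):
+ 0xac4e = 0xac4e
+ 0x208d = 0xccdb
+ 0x966f = 0x634b
+ 0x8032 = 0xe37d
One's complement: ~0xe37d
Checksum = 0x1c82


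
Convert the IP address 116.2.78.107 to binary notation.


116 = 01110100
2 = 00000010
78 = 01001110
107 = 01101011
Binary: 01110100.00000010.01001110.01101011


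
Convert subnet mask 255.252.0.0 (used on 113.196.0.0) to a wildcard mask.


Subnet mask: 255.252.0.0
Wildcard = 255.255.255.255 - subnet mask
255 - 255 = 0
255 - 252 = 3
255 - 0 = 255
255 - 0 = 255
Wildcard: 0.3.255.255


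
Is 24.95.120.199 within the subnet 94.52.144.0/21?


Subnet network: 94.52.144.0
Test IP AND mask: 24.95.120.0
No, 24.95.120.199 is not in 94.52.144.0/21


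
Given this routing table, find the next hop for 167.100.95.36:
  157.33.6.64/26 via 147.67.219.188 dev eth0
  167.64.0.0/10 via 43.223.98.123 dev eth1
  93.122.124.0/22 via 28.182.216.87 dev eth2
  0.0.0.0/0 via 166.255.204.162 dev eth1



Longest prefix match for 167.100.95.36:
  /26 157.33.6.64: no
  /10 167.64.0.0: MATCH
  /22 93.122.124.0: no
  /0 0.0.0.0: MATCH
Selected: next-hop 43.223.98.123 via eth1 (matched /10)


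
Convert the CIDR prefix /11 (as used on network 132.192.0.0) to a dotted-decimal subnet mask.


/11 means 11 network bits, 21 host bits
Binary: 11111111111000000000000000000000
Mask: 255.224.0.0


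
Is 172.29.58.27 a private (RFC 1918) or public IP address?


RFC 1918 private ranges:
  10.0.0.0/8 (10.0.0.0 - 10.255.255.255)
  172.16.0.0/12 (172.16.0.0 - 172.31.255.255)
  192.168.0.0/16 (192.168.0.0 - 192.168.255.255)
Private (in 172.16.0.0/12)


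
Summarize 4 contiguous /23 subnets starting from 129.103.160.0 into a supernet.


Original prefix: /23
Number of subnets: 4 = 2^2
New prefix = 23 - 2 = 21
Supernet: 129.103.160.0/21


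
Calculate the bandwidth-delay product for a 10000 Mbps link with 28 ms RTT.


BDP = bandwidth * RTT
= 10000 Mbps * 28 ms
= 10000 * 1e6 * 28 / 1000 bits
= 280000000 bits
= 35000000 bytes
= 34179.6875 KB
BDP = 280000000 bits (35000000 bytes)


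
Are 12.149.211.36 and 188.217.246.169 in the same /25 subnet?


Mask: 255.255.255.128
12.149.211.36 AND mask = 12.149.211.0
188.217.246.169 AND mask = 188.217.246.128
No, different subnets (12.149.211.0 vs 188.217.246.128)


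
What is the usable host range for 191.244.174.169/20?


Network: 191.244.160.0
Broadcast: 191.244.175.255
First usable = network + 1
Last usable = broadcast - 1
Range: 191.244.160.1 to 191.244.175.254


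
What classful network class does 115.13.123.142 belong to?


First octet: 115
Binary: 01110011
0xxxxxxx -> Class A (1-126)
Class A, default mask 255.0.0.0 (/8)


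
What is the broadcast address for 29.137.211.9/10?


Network: 29.128.0.0/10
Host bits = 22
Set all host bits to 1:
Broadcast: 29.191.255.255


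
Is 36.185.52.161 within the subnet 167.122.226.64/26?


Subnet network: 167.122.226.64
Test IP AND mask: 36.185.52.128
No, 36.185.52.161 is not in 167.122.226.64/26


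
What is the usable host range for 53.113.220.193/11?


Network: 53.96.0.0
Broadcast: 53.127.255.255
First usable = network + 1
Last usable = broadcast - 1
Range: 53.96.0.1 to 53.127.255.254


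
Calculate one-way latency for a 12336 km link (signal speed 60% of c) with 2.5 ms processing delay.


Speed = 0.6 * 3e5 km/s = 180000 km/s
Propagation delay = 12336 / 180000 = 0.0685 s = 68.5333 ms
Processing delay = 2.5 ms
Total one-way latency = 71.0333 ms


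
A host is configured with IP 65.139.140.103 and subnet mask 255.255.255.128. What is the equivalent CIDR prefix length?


Binary: 11111111.11111111.11111111.10000000
Count leading 1s
Prefix: /25


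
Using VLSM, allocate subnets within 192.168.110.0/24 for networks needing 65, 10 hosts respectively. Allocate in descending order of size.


65 hosts -> /25 (126 usable): 192.168.110.0/25
10 hosts -> /28 (14 usable): 192.168.110.128/28
Allocation: 192.168.110.0/25 (65 hosts, 126 usable); 192.168.110.128/28 (10 hosts, 14 usable)


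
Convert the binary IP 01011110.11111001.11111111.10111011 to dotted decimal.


01011110 = 94
11111001 = 249
11111111 = 255
10111011 = 187
IP: 94.249.255.187


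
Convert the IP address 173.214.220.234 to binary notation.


173 = 10101101
214 = 11010110
220 = 11011100
234 = 11101010
Binary: 10101101.11010110.11011100.11101010


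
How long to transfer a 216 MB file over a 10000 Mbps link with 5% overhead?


Effective throughput = 10000 * (1 - 5/100) = 9500 Mbps
File size in Mb = 216 * 8 = 1728 Mb
Time = 1728 / 9500
Time = 0.1819 seconds


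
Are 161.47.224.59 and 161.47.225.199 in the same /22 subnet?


Mask: 255.255.252.0
161.47.224.59 AND mask = 161.47.224.0
161.47.225.199 AND mask = 161.47.224.0
Yes, same subnet (161.47.224.0)


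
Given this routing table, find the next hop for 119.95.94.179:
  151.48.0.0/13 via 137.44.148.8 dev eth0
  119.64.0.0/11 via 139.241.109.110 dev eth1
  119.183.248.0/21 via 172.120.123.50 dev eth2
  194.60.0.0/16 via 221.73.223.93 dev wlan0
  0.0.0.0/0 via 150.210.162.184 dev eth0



Longest prefix match for 119.95.94.179:
  /13 151.48.0.0: no
  /11 119.64.0.0: MATCH
  /21 119.183.248.0: no
  /16 194.60.0.0: no
  /0 0.0.0.0: MATCH
Selected: next-hop 139.241.109.110 via eth1 (matched /11)


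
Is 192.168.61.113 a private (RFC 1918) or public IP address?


RFC 1918 private ranges:
  10.0.0.0/8 (10.0.0.0 - 10.255.255.255)
  172.16.0.0/12 (172.16.0.0 - 172.31.255.255)
  192.168.0.0/16 (192.168.0.0 - 192.168.255.255)
Private (in 192.168.0.0/16)


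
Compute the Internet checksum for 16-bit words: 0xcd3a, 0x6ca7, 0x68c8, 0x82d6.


Sum all words (with carry folding):
+ 0xcd3a = 0xcd3a
+ 0x6ca7 = 0x39e2
+ 0x68c8 = 0xa2aa
+ 0x82d6 = 0x2581
One's complement: ~0x2581
Checksum = 0xda7e


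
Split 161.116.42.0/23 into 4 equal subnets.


New prefix = 23 + 2 = 25
Each subnet has 128 addresses
  161.116.42.0/25
  161.116.42.128/25
  161.116.43.0/25
  161.116.43.128/25
Subnets: 161.116.42.0/25, 161.116.42.128/25, 161.116.43.0/25, 161.116.43.128/25


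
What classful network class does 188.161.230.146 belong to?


First octet: 188
Binary: 10111100
10xxxxxx -> Class B (128-191)
Class B, default mask 255.255.0.0 (/16)


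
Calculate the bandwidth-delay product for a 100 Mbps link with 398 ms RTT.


BDP = bandwidth * RTT
= 100 Mbps * 398 ms
= 100 * 1e6 * 398 / 1000 bits
= 39800000 bits
= 4975000 bytes
= 4858.3984 KB
BDP = 39800000 bits (4975000 bytes)


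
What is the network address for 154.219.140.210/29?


IP:   10011010.11011011.10001100.11010010
Mask: 11111111.11111111.11111111.11111000
AND operation:
Net:  10011010.11011011.10001100.11010000
Network: 154.219.140.208/29


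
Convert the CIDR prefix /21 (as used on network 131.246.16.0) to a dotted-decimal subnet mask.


/21 means 21 network bits, 11 host bits
Binary: 11111111111111111111100000000000
Mask: 255.255.248.0


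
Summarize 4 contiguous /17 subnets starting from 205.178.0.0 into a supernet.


Original prefix: /17
Number of subnets: 4 = 2^2
New prefix = 17 - 2 = 15
Supernet: 205.178.0.0/15


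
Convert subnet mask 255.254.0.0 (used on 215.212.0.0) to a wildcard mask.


Subnet mask: 255.254.0.0
Wildcard = 255.255.255.255 - subnet mask
255 - 255 = 0
255 - 254 = 1
255 - 0 = 255
255 - 0 = 255
Wildcard: 0.1.255.255


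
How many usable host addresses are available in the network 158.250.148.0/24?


Host bits = 32 - 24 = 8
Total addresses = 2^8 = 256
Usable = total - 2 (network and broadcast)
Usable hosts: 254


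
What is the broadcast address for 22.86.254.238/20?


Network: 22.86.240.0/20
Host bits = 12
Set all host bits to 1:
Broadcast: 22.86.255.255


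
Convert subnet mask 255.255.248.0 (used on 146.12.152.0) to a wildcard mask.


Subnet mask: 255.255.248.0
Wildcard = 255.255.255.255 - subnet mask
255 - 255 = 0
255 - 255 = 0
255 - 248 = 7
255 - 0 = 255
Wildcard: 0.0.7.255


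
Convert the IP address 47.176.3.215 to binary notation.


47 = 00101111
176 = 10110000
3 = 00000011
215 = 11010111
Binary: 00101111.10110000.00000011.11010111


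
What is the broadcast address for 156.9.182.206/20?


Network: 156.9.176.0/20
Host bits = 12
Set all host bits to 1:
Broadcast: 156.9.191.255


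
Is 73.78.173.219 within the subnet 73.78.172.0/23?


Subnet network: 73.78.172.0
Test IP AND mask: 73.78.172.0
Yes, 73.78.173.219 is in 73.78.172.0/23


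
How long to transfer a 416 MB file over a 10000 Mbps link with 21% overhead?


Effective throughput = 10000 * (1 - 21/100) = 7900 Mbps
File size in Mb = 416 * 8 = 3328 Mb
Time = 3328 / 7900
Time = 0.4213 seconds


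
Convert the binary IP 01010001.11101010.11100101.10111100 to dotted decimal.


01010001 = 81
11101010 = 234
11100101 = 229
10111100 = 188
IP: 81.234.229.188


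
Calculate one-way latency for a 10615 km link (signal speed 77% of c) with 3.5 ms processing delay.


Speed = 0.77 * 3e5 km/s = 231000 km/s
Propagation delay = 10615 / 231000 = 0.046 s = 45.9524 ms
Processing delay = 3.5 ms
Total one-way latency = 49.4524 ms


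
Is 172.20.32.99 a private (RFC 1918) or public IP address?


RFC 1918 private ranges:
  10.0.0.0/8 (10.0.0.0 - 10.255.255.255)
  172.16.0.0/12 (172.16.0.0 - 172.31.255.255)
  192.168.0.0/16 (192.168.0.0 - 192.168.255.255)
Private (in 172.16.0.0/12)


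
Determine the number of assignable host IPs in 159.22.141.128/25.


Host bits = 32 - 25 = 7
Total addresses = 2^7 = 128
Usable = total - 2 (network and broadcast)
Usable hosts: 126


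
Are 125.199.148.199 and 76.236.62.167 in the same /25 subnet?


Mask: 255.255.255.128
125.199.148.199 AND mask = 125.199.148.128
76.236.62.167 AND mask = 76.236.62.128
No, different subnets (125.199.148.128 vs 76.236.62.128)


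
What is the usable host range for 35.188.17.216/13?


Network: 35.184.0.0
Broadcast: 35.191.255.255
First usable = network + 1
Last usable = broadcast - 1
Range: 35.184.0.1 to 35.191.255.254


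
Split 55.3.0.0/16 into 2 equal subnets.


New prefix = 16 + 1 = 17
Each subnet has 32768 addresses
  55.3.0.0/17
  55.3.128.0/17
Subnets: 55.3.0.0/17, 55.3.128.0/17


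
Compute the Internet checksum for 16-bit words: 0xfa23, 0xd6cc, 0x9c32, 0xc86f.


Sum all words (with carry folding):
+ 0xfa23 = 0xfa23
+ 0xd6cc = 0xd0f0
+ 0x9c32 = 0x6d23
+ 0xc86f = 0x3593
One's complement: ~0x3593
Checksum = 0xca6c


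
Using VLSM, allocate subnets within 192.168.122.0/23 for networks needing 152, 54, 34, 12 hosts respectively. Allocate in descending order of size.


152 hosts -> /24 (254 usable): 192.168.122.0/24
54 hosts -> /26 (62 usable): 192.168.123.0/26
34 hosts -> /26 (62 usable): 192.168.123.64/26
12 hosts -> /28 (14 usable): 192.168.123.128/28
Allocation: 192.168.122.0/24 (152 hosts, 254 usable); 192.168.123.0/26 (54 hosts, 62 usable); 192.168.123.64/26 (34 hosts, 62 usable); 192.168.123.128/28 (12 hosts, 14 usable)


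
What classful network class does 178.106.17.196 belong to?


First octet: 178
Binary: 10110010
10xxxxxx -> Class B (128-191)
Class B, default mask 255.255.0.0 (/16)


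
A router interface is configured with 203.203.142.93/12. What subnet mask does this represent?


/12 means 12 network bits, 20 host bits
Binary: 11111111111100000000000000000000
Mask: 255.240.0.0


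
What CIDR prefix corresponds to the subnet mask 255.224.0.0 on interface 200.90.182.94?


Binary: 11111111.11100000.00000000.00000000
Count leading 1s
Prefix: /11


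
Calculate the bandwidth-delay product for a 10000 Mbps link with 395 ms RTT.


BDP = bandwidth * RTT
= 10000 Mbps * 395 ms
= 10000 * 1e6 * 395 / 1000 bits
= 3950000000 bits
= 493750000 bytes
= 482177.7344 KB
BDP = 3950000000 bits (493750000 bytes)


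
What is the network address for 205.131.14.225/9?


IP:   11001101.10000011.00001110.11100001
Mask: 11111111.10000000.00000000.00000000
AND operation:
Net:  11001101.10000000.00000000.00000000
Network: 205.128.0.0/9


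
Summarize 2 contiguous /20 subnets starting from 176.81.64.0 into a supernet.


Original prefix: /20
Number of subnets: 2 = 2^1
New prefix = 20 - 1 = 19
Supernet: 176.81.64.0/19


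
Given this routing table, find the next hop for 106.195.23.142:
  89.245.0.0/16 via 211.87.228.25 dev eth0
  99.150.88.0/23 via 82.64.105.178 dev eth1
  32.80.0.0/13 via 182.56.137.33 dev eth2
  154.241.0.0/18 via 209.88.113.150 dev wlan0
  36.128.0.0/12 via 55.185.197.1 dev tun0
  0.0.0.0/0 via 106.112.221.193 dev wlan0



Longest prefix match for 106.195.23.142:
  /16 89.245.0.0: no
  /23 99.150.88.0: no
  /13 32.80.0.0: no
  /18 154.241.0.0: no
  /12 36.128.0.0: no
  /0 0.0.0.0: MATCH
Selected: next-hop 106.112.221.193 via wlan0 (matched /0)


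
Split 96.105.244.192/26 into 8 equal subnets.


New prefix = 26 + 3 = 29
Each subnet has 8 addresses
  96.105.244.192/29
  96.105.244.200/29
  96.105.244.208/29
  96.105.244.216/29
  96.105.244.224/29
  96.105.244.232/29
  96.105.244.240/29
  96.105.244.248/29
Subnets: 96.105.244.192/29, 96.105.244.200/29, 96.105.244.208/29, 96.105.244.216/29, 96.105.244.224/29, 96.105.244.232/29, 96.105.244.240/29, 96.105.244.248/29


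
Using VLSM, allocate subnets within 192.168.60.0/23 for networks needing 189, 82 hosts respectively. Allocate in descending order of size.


189 hosts -> /24 (254 usable): 192.168.60.0/24
82 hosts -> /25 (126 usable): 192.168.61.0/25
Allocation: 192.168.60.0/24 (189 hosts, 254 usable); 192.168.61.0/25 (82 hosts, 126 usable)


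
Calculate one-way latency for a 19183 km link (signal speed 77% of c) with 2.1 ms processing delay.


Speed = 0.77 * 3e5 km/s = 231000 km/s
Propagation delay = 19183 / 231000 = 0.083 s = 83.0433 ms
Processing delay = 2.1 ms
Total one-way latency = 85.1433 ms


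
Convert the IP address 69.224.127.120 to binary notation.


69 = 01000101
224 = 11100000
127 = 01111111
120 = 01111000
Binary: 01000101.11100000.01111111.01111000


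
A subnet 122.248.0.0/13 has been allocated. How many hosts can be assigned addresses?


Host bits = 32 - 13 = 19
Total addresses = 2^19 = 524288
Usable = total - 2 (network and broadcast)
Usable hosts: 524286


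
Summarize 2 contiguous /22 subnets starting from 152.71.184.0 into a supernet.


Original prefix: /22
Number of subnets: 2 = 2^1
New prefix = 22 - 1 = 21
Supernet: 152.71.184.0/21


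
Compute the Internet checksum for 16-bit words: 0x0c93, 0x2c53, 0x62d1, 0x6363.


Sum all words (with carry folding):
+ 0x0c93 = 0x0c93
+ 0x2c53 = 0x38e6
+ 0x62d1 = 0x9bb7
+ 0x6363 = 0xff1a
One's complement: ~0xff1a
Checksum = 0x00e5


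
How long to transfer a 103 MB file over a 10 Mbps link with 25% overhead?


Effective throughput = 10 * (1 - 25/100) = 7.5 Mbps
File size in Mb = 103 * 8 = 824 Mb
Time = 824 / 7.5
Time = 109.8667 seconds


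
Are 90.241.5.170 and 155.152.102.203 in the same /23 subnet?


Mask: 255.255.254.0
90.241.5.170 AND mask = 90.241.4.0
155.152.102.203 AND mask = 155.152.102.0
No, different subnets (90.241.4.0 vs 155.152.102.0)


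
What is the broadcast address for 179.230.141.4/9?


Network: 179.128.0.0/9
Host bits = 23
Set all host bits to 1:
Broadcast: 179.255.255.255


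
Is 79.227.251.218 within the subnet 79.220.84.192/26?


Subnet network: 79.220.84.192
Test IP AND mask: 79.227.251.192
No, 79.227.251.218 is not in 79.220.84.192/26


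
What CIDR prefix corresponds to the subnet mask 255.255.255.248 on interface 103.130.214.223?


Binary: 11111111.11111111.11111111.11111000
Count leading 1s
Prefix: /29


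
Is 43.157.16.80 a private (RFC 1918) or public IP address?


RFC 1918 private ranges:
  10.0.0.0/8 (10.0.0.0 - 10.255.255.255)
  172.16.0.0/12 (172.16.0.0 - 172.31.255.255)
  192.168.0.0/16 (192.168.0.0 - 192.168.255.255)
Public (not in any RFC 1918 range)


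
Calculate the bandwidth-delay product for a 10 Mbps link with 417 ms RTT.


BDP = bandwidth * RTT
= 10 Mbps * 417 ms
= 10 * 1e6 * 417 / 1000 bits
= 4170000 bits
= 521250 bytes
= 509.0332 KB
BDP = 4170000 bits (521250 bytes)


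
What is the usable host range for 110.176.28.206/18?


Network: 110.176.0.0
Broadcast: 110.176.63.255
First usable = network + 1
Last usable = broadcast - 1
Range: 110.176.0.1 to 110.176.63.254


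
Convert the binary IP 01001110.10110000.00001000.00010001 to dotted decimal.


01001110 = 78
10110000 = 176
00001000 = 8
00010001 = 17
IP: 78.176.8.17


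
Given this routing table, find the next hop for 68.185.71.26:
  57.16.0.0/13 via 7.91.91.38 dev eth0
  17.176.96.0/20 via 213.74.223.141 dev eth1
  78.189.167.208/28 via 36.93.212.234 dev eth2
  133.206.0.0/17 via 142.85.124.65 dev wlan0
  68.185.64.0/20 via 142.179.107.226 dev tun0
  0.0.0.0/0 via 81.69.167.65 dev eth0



Longest prefix match for 68.185.71.26:
  /13 57.16.0.0: no
  /20 17.176.96.0: no
  /28 78.189.167.208: no
  /17 133.206.0.0: no
  /20 68.185.64.0: MATCH
  /0 0.0.0.0: MATCH
Selected: next-hop 142.179.107.226 via tun0 (matched /20)


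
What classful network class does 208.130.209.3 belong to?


First octet: 208
Binary: 11010000
110xxxxx -> Class C (192-223)
Class C, default mask 255.255.255.0 (/24)


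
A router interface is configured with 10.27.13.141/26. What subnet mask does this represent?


/26 means 26 network bits, 6 host bits
Binary: 11111111111111111111111111000000
Mask: 255.255.255.192


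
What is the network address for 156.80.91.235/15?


IP:   10011100.01010000.01011011.11101011
Mask: 11111111.11111110.00000000.00000000
AND operation:
Net:  10011100.01010000.00000000.00000000
Network: 156.80.0.0/15


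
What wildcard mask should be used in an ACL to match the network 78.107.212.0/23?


Subnet mask: 255.255.254.0
Wildcard = 255.255.255.255 - subnet mask
255 - 255 = 0
255 - 255 = 0
255 - 254 = 1
255 - 0 = 255
Wildcard: 0.0.1.255
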